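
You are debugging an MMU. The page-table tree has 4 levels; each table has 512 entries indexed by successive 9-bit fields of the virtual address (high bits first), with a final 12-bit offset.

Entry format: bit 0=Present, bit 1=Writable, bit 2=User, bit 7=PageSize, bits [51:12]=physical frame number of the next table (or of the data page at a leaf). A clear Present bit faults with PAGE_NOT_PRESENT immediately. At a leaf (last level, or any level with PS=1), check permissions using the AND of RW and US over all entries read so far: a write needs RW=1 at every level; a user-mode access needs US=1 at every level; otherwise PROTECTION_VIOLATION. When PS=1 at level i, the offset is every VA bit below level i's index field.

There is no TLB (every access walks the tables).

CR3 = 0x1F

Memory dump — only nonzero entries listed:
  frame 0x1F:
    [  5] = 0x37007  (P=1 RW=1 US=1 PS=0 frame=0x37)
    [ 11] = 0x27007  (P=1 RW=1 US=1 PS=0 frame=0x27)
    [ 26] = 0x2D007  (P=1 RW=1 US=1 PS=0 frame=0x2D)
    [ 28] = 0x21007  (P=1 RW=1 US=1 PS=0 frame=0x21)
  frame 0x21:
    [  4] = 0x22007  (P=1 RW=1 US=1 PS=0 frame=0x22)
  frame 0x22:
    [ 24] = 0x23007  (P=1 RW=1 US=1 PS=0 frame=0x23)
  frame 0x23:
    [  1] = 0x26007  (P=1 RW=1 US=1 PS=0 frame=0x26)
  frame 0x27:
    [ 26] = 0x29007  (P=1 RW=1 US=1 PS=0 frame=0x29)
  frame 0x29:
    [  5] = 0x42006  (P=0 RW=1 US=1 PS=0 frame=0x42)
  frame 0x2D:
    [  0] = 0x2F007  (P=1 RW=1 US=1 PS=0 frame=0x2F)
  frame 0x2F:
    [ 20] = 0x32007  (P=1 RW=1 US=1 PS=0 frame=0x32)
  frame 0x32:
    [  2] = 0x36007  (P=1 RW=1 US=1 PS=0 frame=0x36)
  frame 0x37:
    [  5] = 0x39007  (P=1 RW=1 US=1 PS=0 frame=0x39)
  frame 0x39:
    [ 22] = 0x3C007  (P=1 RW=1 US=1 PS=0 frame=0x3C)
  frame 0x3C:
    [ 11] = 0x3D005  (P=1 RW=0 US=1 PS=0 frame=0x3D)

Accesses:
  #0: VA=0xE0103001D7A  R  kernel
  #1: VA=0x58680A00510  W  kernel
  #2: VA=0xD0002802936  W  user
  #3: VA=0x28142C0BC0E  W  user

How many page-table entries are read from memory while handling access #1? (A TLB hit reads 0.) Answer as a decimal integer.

Per-access translation:
#0 VA=0xE0103001D7A (r,kernel):
  L0: frame=0x1F idx=28 entry=0x21007 [P=1 RW=1 US=1 PS=0]
  L1: frame=0x21 idx=4 entry=0x22007 [P=1 RW=1 US=1 PS=0]
  L2: frame=0x22 idx=24 entry=0x23007 [P=1 RW=1 US=1 PS=0]
  L3: frame=0x23 idx=1 entry=0x26007 [P=1 RW=1 US=1 PS=0]
  ✓ 0x26D7A  — 4 lookups
#1 VA=0x58680A00510 (w,kernel):
  L0: frame=0x1F idx=11 entry=0x27007 [P=1 RW=1 US=1 PS=0]
  L1: frame=0x27 idx=26 entry=0x29007 [P=1 RW=1 US=1 PS=0]
  L2: frame=0x29 idx=5 entry=0x42006 [P=0 RW=1 US=1 PS=0]
  → PAGE_NOT_PRESENT  (3 entries read)
#2 VA=0xD0002802936 (w,user):
  L0: frame=0x1F idx=26 entry=0x2D007 [P=1 RW=1 US=1 PS=0]
  L1: frame=0x2D idx=0 entry=0x2F007 [P=1 RW=1 US=1 PS=0]
  L2: frame=0x2F idx=20 entry=0x32007 [P=1 RW=1 US=1 PS=0]
  L3: frame=0x32 idx=2 entry=0x36007 [P=1 RW=1 US=1 PS=0]
  ✓ 0x36936  — 4 lookups
#3 VA=0x28142C0BC0E (w,user):
  L0: frame=0x1F idx=5 entry=0x37007 [P=1 RW=1 US=1 PS=0]
  L1: frame=0x37 idx=5 entry=0x39007 [P=1 RW=1 US=1 PS=0]
  L2: frame=0x39 idx=22 entry=0x3C007 [P=1 RW=1 US=1 PS=0]
  L3: frame=0x3C idx=11 entry=0x3D005 [P=1 RW=0 US=1 PS=0]
  → PROTECTION_VIOLATION  (4 entries read)

Entries read for #1: 3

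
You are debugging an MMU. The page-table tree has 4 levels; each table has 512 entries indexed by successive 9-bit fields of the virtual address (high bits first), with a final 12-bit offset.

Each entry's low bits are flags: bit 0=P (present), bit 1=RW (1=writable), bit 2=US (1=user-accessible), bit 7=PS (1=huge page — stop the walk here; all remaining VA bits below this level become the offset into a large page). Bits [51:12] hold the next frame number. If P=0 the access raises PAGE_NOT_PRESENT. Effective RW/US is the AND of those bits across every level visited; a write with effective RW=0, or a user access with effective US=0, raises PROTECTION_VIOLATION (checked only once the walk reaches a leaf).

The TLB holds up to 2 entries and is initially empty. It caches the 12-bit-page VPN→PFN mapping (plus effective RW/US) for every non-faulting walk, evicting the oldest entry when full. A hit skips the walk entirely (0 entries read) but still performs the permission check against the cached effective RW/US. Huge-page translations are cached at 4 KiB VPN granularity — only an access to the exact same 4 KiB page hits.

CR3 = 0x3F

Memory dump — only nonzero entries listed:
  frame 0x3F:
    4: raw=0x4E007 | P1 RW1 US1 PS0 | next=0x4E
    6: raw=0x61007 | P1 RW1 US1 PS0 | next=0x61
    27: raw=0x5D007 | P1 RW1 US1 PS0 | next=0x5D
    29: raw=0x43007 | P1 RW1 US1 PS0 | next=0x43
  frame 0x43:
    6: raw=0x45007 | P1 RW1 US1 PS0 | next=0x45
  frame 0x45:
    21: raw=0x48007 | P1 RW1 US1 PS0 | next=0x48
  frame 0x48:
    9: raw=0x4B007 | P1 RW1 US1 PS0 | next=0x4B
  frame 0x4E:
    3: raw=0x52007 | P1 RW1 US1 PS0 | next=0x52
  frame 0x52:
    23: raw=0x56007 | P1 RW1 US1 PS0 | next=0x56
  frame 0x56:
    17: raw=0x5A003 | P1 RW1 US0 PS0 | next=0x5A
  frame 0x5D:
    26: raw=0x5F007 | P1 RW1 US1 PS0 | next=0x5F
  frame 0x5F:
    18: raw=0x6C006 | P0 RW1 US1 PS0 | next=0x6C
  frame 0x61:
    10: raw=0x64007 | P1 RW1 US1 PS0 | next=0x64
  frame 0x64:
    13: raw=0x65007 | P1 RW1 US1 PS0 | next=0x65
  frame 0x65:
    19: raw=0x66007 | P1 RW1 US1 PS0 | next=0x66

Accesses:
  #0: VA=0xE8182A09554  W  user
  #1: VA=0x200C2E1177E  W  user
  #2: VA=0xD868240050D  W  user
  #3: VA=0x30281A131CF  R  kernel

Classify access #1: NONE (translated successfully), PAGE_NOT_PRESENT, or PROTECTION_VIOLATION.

Walk each access:
#0 VA=0xE8182A09554 (w,user):
  L0: frame=0x3F idx=29 entry=0x43007 [P=1 RW=1 US=1 PS=0]
  L1: frame=0x43 idx=6 entry=0x45007 [P=1 RW=1 US=1 PS=0]
  L2: frame=0x45 idx=21 entry=0x48007 [P=1 RW=1 US=1 PS=0]
  L3: frame=0x48 idx=9 entry=0x4B007 [P=1 RW=1 US=1 PS=0]
  ⇒ phys 0x4B554  [4 reads]
#1 VA=0x200C2E1177E (w,user):
  L0: frame=0x3F idx=4 entry=0x4E007 [P=1 RW=1 US=1 PS=0]
  L1: frame=0x4E idx=3 entry=0x52007 [P=1 RW=1 US=1 PS=0]
  L2: frame=0x52 idx=23 entry=0x56007 [P=1 RW=1 US=1 PS=0]
  L3: frame=0x56 idx=17 entry=0x5A003 [P=1 RW=1 US=0 PS=0]
  → PROTECTION_VIOLATION  (4 entries read)
#2 VA=0xD868240050D (w,user):
  L0: frame=0x3F idx=27 entry=0x5D007 [P=1 RW=1 US=1 PS=0]
  L1: frame=0x5D idx=26 entry=0x5F007 [P=1 RW=1 US=1 PS=0]
  L2: frame=0x5F idx=18 entry=0x6C006 [P=0 RW=1 US=1 PS=0]
  → PAGE_NOT_PRESENT  (3 entries read)
#3 VA=0x30281A131CF (r,kernel):
  L0: frame=0x3F idx=6 entry=0x61007 [P=1 RW=1 US=1 PS=0]
  L1: frame=0x61 idx=10 entry=0x64007 [P=1 RW=1 US=1 PS=0]
  L2: frame=0x64 idx=13 entry=0x65007 [P=1 RW=1 US=1 PS=0]
  L3: frame=0x65 idx=19 entry=0x66007 [P=1 RW=1 US=1 PS=0]
  ⇒ phys 0x661CF  [4 reads]

Access #1 fault: PROTECTION_VIOLATION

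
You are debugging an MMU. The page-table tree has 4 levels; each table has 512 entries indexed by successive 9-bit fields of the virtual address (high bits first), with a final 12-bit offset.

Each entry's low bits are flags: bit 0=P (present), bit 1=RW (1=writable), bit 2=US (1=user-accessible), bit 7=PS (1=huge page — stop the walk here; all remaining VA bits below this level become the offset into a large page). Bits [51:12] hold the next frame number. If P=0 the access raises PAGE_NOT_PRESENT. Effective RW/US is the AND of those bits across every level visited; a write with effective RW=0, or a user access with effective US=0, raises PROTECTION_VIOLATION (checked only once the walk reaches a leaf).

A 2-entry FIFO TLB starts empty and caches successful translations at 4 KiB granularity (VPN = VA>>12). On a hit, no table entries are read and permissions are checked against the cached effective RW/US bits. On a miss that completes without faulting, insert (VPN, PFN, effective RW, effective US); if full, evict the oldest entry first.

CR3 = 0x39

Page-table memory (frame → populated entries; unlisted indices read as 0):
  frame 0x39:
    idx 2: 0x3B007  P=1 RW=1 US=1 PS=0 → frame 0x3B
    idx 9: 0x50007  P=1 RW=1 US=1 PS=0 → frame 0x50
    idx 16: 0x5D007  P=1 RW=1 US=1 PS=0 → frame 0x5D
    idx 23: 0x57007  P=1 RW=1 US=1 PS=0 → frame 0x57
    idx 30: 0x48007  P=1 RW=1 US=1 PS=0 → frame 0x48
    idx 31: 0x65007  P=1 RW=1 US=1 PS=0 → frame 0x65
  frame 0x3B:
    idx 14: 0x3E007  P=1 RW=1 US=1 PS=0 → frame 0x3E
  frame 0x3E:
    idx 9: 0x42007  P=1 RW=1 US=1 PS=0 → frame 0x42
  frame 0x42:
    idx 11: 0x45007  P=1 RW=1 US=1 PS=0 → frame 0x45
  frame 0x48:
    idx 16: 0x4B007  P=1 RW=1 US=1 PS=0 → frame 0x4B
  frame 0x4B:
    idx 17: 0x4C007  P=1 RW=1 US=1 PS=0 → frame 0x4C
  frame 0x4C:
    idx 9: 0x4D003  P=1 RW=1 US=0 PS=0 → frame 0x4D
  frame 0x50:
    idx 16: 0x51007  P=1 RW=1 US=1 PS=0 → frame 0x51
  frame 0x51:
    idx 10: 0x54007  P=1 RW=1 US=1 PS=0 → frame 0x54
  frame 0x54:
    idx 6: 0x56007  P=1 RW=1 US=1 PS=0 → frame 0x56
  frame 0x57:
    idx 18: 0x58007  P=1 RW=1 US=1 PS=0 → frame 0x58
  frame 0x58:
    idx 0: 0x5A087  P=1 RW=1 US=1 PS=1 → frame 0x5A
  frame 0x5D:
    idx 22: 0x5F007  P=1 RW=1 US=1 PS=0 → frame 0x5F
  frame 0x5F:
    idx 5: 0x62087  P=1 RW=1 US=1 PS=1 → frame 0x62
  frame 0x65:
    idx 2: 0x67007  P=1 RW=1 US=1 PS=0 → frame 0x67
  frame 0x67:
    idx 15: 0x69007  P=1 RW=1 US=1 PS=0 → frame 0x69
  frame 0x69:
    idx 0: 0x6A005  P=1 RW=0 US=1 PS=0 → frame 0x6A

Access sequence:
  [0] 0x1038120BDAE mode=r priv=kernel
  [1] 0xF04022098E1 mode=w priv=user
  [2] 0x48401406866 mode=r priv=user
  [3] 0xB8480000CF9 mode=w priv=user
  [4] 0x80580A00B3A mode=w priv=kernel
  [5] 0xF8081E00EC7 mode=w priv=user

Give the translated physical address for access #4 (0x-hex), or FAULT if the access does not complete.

Walk each access:
#0 VA=0x1038120BDAE (r,kernel):
  L0 @0x39[2] → 0x3B007  P=1,RW=1,US=1,PS=0
  L1 @0x3B[14] → 0x3E007  P=1,RW=1,US=1,PS=0
  L2 @0x3E[9] → 0x42007  P=1,RW=1,US=1,PS=0
  L3 @0x42[11] → 0x45007  P=1,RW=1,US=1,PS=0
  → PA=0x45DAE  (4 entries read)
#1 VA=0xF04022098E1 (w,user):
  L0 @0x39[30] → 0x48007  P=1,RW=1,US=1,PS=0
  L1 @0x48[16] → 0x4B007  P=1,RW=1,US=1,PS=0
  L2 @0x4B[17] → 0x4C007  P=1,RW=1,US=1,PS=0
  L3 @0x4C[9] → 0x4D003  P=1,RW=1,US=0,PS=0
  ⇒ fault: PROTECTION_VIOLATION  — 4 lookups
#2 VA=0x48401406866 (r,user):
  L0 @0x39[9] → 0x50007  P=1,RW=1,US=1,PS=0
  L1 @0x50[16] → 0x51007  P=1,RW=1,US=1,PS=0
  L2 @0x51[10] → 0x54007  P=1,RW=1,US=1,PS=0
  L3 @0x54[6] → 0x56007  P=1,RW=1,US=1,PS=0
  → PA=0x56866  (4 entries read)
#3 VA=0xB8480000CF9 (w,user):
  L0 @0x39[23] → 0x57007  P=1,RW=1,US=1,PS=0
  L1 @0x57[18] → 0x58007  P=1,RW=1,US=1,PS=0
  L2 @0x58[0] → 0x5A087  P=1,RW=1,US=1,PS=1
  → PA=0x5ACF9 (huge @L2)  (3 entries read)
#4 VA=0x80580A00B3A (w,kernel):
  L0 @0x39[16] → 0x5D007  P=1,RW=1,US=1,PS=0
  L1 @0x5D[22] → 0x5F007  P=1,RW=1,US=1,PS=0
  L2 @0x5F[5] → 0x62087  P=1,RW=1,US=1,PS=1
  → PA=0x62B3A (huge @L2)  (3 entries read)
#5 VA=0xF8081E00EC7 (w,user):
  L0 @0x39[31] → 0x65007  P=1,RW=1,US=1,PS=0
  L1 @0x65[2] → 0x67007  P=1,RW=1,US=1,PS=0
  L2 @0x67[15] → 0x69007  P=1,RW=1,US=1,PS=0
  L3 @0x69[0] → 0x6A005  P=1,RW=0,US=1,PS=0
  ⇒ fault: PROTECTION_VIOLATION  — 4 lookups

Access #4 PA: 0x62B3A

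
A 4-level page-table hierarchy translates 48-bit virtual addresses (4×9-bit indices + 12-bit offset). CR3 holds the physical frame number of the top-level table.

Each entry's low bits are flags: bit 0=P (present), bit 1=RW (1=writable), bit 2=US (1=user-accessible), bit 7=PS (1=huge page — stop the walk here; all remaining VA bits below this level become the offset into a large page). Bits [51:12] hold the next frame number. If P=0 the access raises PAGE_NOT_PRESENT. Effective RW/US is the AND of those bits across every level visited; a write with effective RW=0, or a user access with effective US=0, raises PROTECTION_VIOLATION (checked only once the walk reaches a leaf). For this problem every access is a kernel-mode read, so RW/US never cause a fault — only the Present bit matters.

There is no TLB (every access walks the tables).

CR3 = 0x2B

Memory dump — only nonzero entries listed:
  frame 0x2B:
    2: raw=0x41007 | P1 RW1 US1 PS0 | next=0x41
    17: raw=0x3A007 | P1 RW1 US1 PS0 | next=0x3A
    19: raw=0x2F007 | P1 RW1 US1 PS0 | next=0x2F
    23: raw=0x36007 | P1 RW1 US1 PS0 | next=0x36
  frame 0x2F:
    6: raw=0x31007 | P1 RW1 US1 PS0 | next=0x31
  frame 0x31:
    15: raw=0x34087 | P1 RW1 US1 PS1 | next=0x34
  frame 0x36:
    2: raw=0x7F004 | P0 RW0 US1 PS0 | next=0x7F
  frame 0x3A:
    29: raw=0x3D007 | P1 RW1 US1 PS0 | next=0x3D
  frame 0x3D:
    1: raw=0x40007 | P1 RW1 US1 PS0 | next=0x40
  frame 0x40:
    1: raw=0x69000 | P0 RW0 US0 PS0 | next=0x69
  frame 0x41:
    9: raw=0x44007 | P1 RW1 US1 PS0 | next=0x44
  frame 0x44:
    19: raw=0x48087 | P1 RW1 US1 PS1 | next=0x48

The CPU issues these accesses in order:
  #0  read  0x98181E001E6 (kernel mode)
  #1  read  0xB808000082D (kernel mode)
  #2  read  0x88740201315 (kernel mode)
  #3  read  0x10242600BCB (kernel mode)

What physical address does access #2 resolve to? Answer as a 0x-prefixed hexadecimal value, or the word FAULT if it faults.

Walk each access:
#0 VA=0x98181E001E6 (r,kernel):
  [0] read 0x2B idx=19: raw=0x2F007 flags P=1 W=1 U=1 S=0
  [1] read 0x2F idx=6: raw=0x31007 flags P=1 W=1 U=1 S=0
  [2] read 0x31 idx=15: raw=0x34087 flags P=1 W=1 U=1 S=1
  ⇒ phys 0x341E6 (huge @L2)  [3 reads]
#1 VA=0xB808000082D (r,kernel):
  [0] read 0x2B idx=23: raw=0x36007 flags P=1 W=1 U=1 S=0
  [1] read 0x36 idx=2: raw=0x7F004 flags P=0 W=0 U=1 S=0
  → PAGE_NOT_PRESENT  (2 entries read)
#2 VA=0x88740201315 (r,kernel):
  [0] read 0x2B idx=17: raw=0x3A007 flags P=1 W=1 U=1 S=0
  [1] read 0x3A idx=29: raw=0x3D007 flags P=1 W=1 U=1 S=0
  [2] read 0x3D idx=1: raw=0x40007 flags P=1 W=1 U=1 S=0
  [3] read 0x40 idx=1: raw=0x69000 flags P=0 W=0 U=0 S=0
  → PAGE_NOT_PRESENT  (4 entries read)
#3 VA=0x10242600BCB (r,kernel):
  [0] read 0x2B idx=2: raw=0x41007 flags P=1 W=1 U=1 S=0
  [1] read 0x41 idx=9: raw=0x44007 flags P=1 W=1 U=1 S=0
  [2] read 0x44 idx=19: raw=0x48087 flags P=1 W=1 U=1 S=1
  ⇒ phys 0x48BCB (huge @L2)  [3 reads]

Access #2 PA: FAULT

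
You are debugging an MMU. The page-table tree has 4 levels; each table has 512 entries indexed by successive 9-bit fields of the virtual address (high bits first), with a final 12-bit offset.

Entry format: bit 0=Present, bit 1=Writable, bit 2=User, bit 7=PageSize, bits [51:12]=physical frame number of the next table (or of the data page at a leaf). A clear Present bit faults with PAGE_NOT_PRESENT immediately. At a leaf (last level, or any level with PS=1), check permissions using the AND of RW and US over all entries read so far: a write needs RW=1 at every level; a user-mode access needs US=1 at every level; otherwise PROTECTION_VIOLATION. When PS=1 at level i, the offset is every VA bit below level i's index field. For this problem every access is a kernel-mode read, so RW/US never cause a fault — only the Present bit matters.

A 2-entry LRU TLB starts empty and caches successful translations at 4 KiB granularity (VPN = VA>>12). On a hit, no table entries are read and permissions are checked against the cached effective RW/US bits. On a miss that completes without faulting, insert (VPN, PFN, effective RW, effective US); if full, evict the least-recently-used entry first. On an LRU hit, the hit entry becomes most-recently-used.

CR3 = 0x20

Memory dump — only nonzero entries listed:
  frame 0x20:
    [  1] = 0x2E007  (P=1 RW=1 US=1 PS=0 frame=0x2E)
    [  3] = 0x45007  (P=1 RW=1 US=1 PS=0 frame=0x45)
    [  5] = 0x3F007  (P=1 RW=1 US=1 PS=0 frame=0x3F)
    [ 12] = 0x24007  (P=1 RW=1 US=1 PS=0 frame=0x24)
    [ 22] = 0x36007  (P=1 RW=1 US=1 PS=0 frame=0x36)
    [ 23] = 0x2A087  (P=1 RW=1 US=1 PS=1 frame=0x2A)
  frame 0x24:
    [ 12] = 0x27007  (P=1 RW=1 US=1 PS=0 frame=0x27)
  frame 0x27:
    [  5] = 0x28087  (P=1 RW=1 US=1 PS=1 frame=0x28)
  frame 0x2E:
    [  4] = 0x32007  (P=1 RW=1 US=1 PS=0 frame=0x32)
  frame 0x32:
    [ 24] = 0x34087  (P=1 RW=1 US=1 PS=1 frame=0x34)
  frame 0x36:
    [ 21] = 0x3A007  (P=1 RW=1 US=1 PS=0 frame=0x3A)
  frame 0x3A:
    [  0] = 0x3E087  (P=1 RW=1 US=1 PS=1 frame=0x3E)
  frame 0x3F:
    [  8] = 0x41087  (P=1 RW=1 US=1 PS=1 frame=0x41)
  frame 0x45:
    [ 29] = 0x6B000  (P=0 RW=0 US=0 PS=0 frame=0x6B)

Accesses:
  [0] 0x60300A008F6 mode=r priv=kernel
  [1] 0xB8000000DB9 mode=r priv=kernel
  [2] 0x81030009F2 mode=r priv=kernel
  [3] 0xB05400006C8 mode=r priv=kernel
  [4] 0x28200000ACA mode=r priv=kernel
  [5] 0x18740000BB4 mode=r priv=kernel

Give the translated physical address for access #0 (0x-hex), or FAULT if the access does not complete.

Walk each access:
#0 VA=0x60300A008F6 (r,kernel):
  L0 @0x20[12] → 0x24007  P=1,RW=1,US=1,PS=0
  L1 @0x24[12] → 0x27007  P=1,RW=1,US=1,PS=0
  L2 @0x27[5] → 0x28087  P=1,RW=1,US=1,PS=1
  → PA=0x288F6 (huge @L2)  (3 entries read)
#1 VA=0xB8000000DB9 (r,kernel):
  L0 @0x20[23] → 0x2A087  P=1,RW=1,US=1,PS=1
  → PA=0x2ADB9 (huge @L0)  (1 entries read)
#2 VA=0x81030009F2 (r,kernel):
  L0 @0x20[1] → 0x2E007  P=1,RW=1,US=1,PS=0
  L1 @0x2E[4] → 0x32007  P=1,RW=1,US=1,PS=0
  L2 @0x32[24] → 0x34087  P=1,RW=1,US=1,PS=1
  → PA=0x349F2 (huge @L2)  (3 entries read)
#3 VA=0xB05400006C8 (r,kernel):
  L0 @0x20[22] → 0x36007  P=1,RW=1,US=1,PS=0
  L1 @0x36[21] → 0x3A007  P=1,RW=1,US=1,PS=0
  L2 @0x3A[0] → 0x3E087  P=1,RW=1,US=1,PS=1
  → PA=0x3E6C8 (huge @L2)  (3 entries read)
#4 VA=0x28200000ACA (r,kernel):
  L0 @0x20[5] → 0x3F007  P=1,RW=1,US=1,PS=0
  L1 @0x3F[8] → 0x41087  P=1,RW=1,US=1,PS=1
  → PA=0x41ACA (huge @L1)  (2 entries read)
#5 VA=0x18740000BB4 (r,kernel):
  L0 @0x20[3] → 0x45007  P=1,RW=1,US=1,PS=0
  L1 @0x45[29] → 0x6B000  P=0,RW=0,US=0,PS=0
  ✗ PAGE_NOT_PRESENT  [2 reads]

Access #0 PA: 0x288F6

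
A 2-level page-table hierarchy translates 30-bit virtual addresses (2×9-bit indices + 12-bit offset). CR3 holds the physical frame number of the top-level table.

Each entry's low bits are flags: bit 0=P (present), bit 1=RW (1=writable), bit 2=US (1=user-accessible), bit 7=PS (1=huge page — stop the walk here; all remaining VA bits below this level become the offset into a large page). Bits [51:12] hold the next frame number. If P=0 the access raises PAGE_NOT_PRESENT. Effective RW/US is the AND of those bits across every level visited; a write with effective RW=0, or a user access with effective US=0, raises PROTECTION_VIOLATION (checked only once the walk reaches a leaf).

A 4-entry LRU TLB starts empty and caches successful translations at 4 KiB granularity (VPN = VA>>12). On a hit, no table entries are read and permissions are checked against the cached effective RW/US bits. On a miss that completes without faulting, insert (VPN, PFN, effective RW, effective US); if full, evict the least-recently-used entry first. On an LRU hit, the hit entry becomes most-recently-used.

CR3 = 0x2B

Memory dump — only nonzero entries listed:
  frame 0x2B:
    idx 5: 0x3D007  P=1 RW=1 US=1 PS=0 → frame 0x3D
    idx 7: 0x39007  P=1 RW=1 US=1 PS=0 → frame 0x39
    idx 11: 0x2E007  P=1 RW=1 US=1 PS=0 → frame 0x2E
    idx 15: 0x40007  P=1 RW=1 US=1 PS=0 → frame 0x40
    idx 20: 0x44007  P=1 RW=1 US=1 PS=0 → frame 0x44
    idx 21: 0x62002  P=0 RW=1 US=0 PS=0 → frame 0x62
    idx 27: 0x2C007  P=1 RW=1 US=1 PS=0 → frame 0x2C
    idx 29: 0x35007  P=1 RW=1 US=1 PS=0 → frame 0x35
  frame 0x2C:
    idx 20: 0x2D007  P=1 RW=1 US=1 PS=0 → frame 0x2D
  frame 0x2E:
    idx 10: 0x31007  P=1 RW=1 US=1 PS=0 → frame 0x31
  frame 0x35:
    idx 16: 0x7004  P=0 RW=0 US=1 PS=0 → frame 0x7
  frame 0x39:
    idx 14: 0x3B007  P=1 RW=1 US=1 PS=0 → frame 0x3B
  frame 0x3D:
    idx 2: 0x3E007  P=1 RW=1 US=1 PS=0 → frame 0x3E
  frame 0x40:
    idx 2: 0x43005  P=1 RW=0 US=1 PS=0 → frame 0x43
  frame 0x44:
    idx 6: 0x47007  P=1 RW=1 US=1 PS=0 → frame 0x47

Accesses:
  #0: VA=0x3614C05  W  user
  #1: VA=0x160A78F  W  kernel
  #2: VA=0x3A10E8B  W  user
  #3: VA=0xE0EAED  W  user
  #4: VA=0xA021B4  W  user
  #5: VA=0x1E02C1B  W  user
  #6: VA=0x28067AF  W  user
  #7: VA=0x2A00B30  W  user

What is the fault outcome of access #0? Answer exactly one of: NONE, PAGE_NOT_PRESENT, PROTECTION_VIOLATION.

Trace:
#0 VA=0x3614C05 (w,user):
  [0] read 0x2B idx=27: raw=0x2C007 flags P=1 W=1 U=1 S=0
  [1] read 0x2C idx=20: raw=0x2D007 flags P=1 W=1 U=1 S=0
  → PA=0x2DC05  (2 entries read)
#1 VA=0x160A78F (w,kernel):
  [0] read 0x2B idx=11: raw=0x2E007 flags P=1 W=1 U=1 S=0
  [1] read 0x2E idx=10: raw=0x31007 flags P=1 W=1 U=1 S=0
  → PA=0x3178F  (2 entries read)
#2 VA=0x3A10E8B (w,user):
  [0] read 0x2B idx=29: raw=0x35007 flags P=1 W=1 U=1 S=0
  [1] read 0x35 idx=16: raw=0x7004 flags P=0 W=0 U=1 S=0
  → PAGE_NOT_PRESENT  (2 entries read)
#3 VA=0xE0EAED (w,user):
  [0] read 0x2B idx=7: raw=0x39007 flags P=1 W=1 U=1 S=0
  [1] read 0x39 idx=14: raw=0x3B007 flags P=1 W=1 U=1 S=0
  → PA=0x3BAED  (2 entries read)
#4 VA=0xA021B4 (w,user):
  [0] read 0x2B idx=5: raw=0x3D007 flags P=1 W=1 U=1 S=0
  [1] read 0x3D idx=2: raw=0x3E007 flags P=1 W=1 U=1 S=0
  → PA=0x3E1B4  (2 entries read)
#5 VA=0x1E02C1B (w,user):
  [0] read 0x2B idx=15: raw=0x40007 flags P=1 W=1 U=1 S=0
  [1] read 0x40 idx=2: raw=0x43005 flags P=1 W=0 U=1 S=0
  → PROTECTION_VIOLATION  (2 entries read)
#6 VA=0x28067AF (w,user):
  [0] read 0x2B idx=20: raw=0x44007 flags P=1 W=1 U=1 S=0
  [1] read 0x44 idx=6: raw=0x47007 flags P=1 W=1 U=1 S=0
  → PA=0x477AF  (2 entries read)
#7 VA=0x2A00B30 (w,user):
  [0] read 0x2B idx=21: raw=0x62002 flags P=0 W=1 U=0 S=0
  → PAGE_NOT_PRESENT  (1 entries read)

Access #0 fault: NONE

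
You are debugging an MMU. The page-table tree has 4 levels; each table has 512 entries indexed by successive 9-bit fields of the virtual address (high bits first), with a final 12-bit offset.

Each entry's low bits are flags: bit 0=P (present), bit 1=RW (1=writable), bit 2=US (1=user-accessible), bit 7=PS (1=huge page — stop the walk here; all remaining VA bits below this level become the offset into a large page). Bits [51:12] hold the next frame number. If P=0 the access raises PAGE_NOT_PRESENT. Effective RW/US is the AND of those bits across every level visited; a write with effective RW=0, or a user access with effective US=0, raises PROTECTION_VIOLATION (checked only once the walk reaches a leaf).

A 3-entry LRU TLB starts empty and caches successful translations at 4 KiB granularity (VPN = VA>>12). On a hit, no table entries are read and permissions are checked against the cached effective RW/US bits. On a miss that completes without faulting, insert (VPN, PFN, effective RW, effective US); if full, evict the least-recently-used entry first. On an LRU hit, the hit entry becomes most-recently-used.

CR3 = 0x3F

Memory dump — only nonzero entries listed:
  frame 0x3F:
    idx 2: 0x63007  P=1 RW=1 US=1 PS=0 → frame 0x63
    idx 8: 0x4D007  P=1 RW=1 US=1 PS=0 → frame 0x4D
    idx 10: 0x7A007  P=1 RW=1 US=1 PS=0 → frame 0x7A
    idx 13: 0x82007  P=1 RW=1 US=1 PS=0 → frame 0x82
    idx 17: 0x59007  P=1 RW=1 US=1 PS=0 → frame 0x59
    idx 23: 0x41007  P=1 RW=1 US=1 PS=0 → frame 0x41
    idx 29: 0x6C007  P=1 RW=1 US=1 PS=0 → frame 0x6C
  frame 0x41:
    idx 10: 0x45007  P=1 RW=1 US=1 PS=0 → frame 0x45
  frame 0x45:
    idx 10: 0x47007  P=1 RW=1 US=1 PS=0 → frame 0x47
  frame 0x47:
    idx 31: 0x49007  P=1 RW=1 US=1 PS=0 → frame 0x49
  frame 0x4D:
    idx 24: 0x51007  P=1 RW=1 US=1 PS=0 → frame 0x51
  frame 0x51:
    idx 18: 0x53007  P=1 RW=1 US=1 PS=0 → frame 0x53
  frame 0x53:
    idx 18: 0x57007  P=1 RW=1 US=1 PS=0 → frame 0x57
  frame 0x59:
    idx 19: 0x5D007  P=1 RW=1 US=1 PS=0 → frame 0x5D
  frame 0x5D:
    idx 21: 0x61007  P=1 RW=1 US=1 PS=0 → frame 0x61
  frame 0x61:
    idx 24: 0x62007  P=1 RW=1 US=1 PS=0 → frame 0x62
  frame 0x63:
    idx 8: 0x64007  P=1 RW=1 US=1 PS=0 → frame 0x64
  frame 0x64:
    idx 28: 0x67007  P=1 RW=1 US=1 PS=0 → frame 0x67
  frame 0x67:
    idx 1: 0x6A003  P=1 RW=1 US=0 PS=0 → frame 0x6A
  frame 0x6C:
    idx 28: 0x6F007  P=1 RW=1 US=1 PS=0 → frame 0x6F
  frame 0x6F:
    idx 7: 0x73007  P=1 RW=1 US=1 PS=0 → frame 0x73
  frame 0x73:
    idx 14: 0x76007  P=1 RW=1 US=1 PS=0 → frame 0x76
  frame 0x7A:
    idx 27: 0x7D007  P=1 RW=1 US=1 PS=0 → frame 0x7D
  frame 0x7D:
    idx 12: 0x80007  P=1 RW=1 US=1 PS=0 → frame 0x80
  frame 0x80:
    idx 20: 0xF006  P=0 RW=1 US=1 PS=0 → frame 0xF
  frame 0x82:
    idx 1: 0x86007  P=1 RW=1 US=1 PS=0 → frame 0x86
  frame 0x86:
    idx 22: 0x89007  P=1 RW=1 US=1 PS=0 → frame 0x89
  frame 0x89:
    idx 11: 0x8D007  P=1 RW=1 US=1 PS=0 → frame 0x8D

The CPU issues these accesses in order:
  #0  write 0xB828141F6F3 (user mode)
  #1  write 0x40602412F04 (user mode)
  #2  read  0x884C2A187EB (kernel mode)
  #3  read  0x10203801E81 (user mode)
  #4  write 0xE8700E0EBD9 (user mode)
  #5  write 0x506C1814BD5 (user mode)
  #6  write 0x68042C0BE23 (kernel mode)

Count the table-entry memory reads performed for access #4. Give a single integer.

Trace:
#0 VA=0xB828141F6F3 (w,user):
  L0 @0x3F[23] → 0x41007  P=1,RW=1,US=1,PS=0
  L1 @0x41[10] → 0x45007  P=1,RW=1,US=1,PS=0
  L2 @0x45[10] → 0x47007  P=1,RW=1,US=1,PS=0
  L3 @0x47[31] → 0x49007  P=1,RW=1,US=1,PS=0
  ✓ 0x496F3  — 4 lookups
#1 VA=0x40602412F04 (w,user):
  L0 @0x3F[8] → 0x4D007  P=1,RW=1,US=1,PS=0
  L1 @0x4D[24] → 0x51007  P=1,RW=1,US=1,PS=0
  L2 @0x51[18] → 0x53007  P=1,RW=1,US=1,PS=0
  L3 @0x53[18] → 0x57007  P=1,RW=1,US=1,PS=0
  ✓ 0x57F04  — 4 lookups
#2 VA=0x884C2A187EB (r,kernel):
  L0 @0x3F[17] → 0x59007  P=1,RW=1,US=1,PS=0
  L1 @0x59[19] → 0x5D007  P=1,RW=1,US=1,PS=0
  L2 @0x5D[21] → 0x61007  P=1,RW=1,US=1,PS=0
  L3 @0x61[24] → 0x62007  P=1,RW=1,US=1,PS=0
  ✓ 0x627EB  — 4 lookups
#3 VA=0x10203801E81 (r,user):
  L0 @0x3F[2] → 0x63007  P=1,RW=1,US=1,PS=0
  L1 @0x63[8] → 0x64007  P=1,RW=1,US=1,PS=0
  L2 @0x64[28] → 0x67007  P=1,RW=1,US=1,PS=0
  L3 @0x67[1] → 0x6A003  P=1,RW=1,US=0,PS=0
  ✗ PROTECTION_VIOLATION  [4 reads]
#4 VA=0xE8700E0EBD9 (w,user):
  L0 @0x3F[29] → 0x6C007  P=1,RW=1,US=1,PS=0
  L1 @0x6C[28] → 0x6F007  P=1,RW=1,US=1,PS=0
  L2 @0x6F[7] → 0x73007  P=1,RW=1,US=1,PS=0
  L3 @0x73[14] → 0x76007  P=1,RW=1,US=1,PS=0
  ✓ 0x76BD9  — 4 lookups
#5 VA=0x506C1814BD5 (w,user):
  L0 @0x3F[10] → 0x7A007  P=1,RW=1,US=1,PS=0
  L1 @0x7A[27] → 0x7D007  P=1,RW=1,US=1,PS=0
  L2 @0x7D[12] → 0x80007  P=1,RW=1,US=1,PS=0
  L3 @0x80[20] → 0xF006  P=0,RW=1,US=1,PS=0
  ✗ PAGE_NOT_PRESENT  [4 reads]
#6 VA=0x68042C0BE23 (w,kernel):
  L0 @0x3F[13] → 0x82007  P=1,RW=1,US=1,PS=0
  L1 @0x82[1] → 0x86007  P=1,RW=1,US=1,PS=0
  L2 @0x86[22] → 0x89007  P=1,RW=1,US=1,PS=0
  L3 @0x89[11] → 0x8D007  P=1,RW=1,US=1,PS=0
  ✓ 0x8DE23  — 4 lookups

Entries read for #4: 4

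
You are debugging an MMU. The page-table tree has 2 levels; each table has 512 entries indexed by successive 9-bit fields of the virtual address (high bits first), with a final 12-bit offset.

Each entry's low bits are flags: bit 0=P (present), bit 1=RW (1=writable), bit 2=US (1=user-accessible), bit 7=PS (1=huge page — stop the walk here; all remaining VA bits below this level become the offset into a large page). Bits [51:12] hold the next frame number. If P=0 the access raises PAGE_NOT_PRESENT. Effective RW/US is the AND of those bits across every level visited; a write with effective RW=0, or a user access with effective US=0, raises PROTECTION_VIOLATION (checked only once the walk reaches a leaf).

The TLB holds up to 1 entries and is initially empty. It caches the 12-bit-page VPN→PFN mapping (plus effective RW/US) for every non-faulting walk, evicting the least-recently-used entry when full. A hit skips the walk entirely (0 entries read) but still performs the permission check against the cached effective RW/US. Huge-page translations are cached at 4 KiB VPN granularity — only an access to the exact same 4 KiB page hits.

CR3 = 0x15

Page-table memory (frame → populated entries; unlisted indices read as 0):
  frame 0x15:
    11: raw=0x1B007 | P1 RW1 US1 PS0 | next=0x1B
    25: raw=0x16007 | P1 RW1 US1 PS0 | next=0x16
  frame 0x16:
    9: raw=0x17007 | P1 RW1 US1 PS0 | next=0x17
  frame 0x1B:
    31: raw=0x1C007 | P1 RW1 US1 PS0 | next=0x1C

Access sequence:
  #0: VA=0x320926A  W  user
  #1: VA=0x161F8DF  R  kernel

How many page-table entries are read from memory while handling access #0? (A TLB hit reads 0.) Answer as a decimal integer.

Walk each access:
#0 VA=0x320926A (w,user):
  lvl0: tbl 0x15, slot 25 ⇒ 0x16007 (P1/RW1/US1/PS0)
  lvl1: tbl 0x16, slot 9 ⇒ 0x17007 (P1/RW1/US1/PS0)
  → PA=0x1726A  (2 entries read)
#1 VA=0x161F8DF (r,kernel):
  lvl0: tbl 0x15, slot 11 ⇒ 0x1B007 (P1/RW1/US1/PS0)
  lvl1: tbl 0x1B, slot 31 ⇒ 0x1C007 (P1/RW1/US1/PS0)
  → PA=0x1C8DF  (2 entries read)

Entries read for #0: 2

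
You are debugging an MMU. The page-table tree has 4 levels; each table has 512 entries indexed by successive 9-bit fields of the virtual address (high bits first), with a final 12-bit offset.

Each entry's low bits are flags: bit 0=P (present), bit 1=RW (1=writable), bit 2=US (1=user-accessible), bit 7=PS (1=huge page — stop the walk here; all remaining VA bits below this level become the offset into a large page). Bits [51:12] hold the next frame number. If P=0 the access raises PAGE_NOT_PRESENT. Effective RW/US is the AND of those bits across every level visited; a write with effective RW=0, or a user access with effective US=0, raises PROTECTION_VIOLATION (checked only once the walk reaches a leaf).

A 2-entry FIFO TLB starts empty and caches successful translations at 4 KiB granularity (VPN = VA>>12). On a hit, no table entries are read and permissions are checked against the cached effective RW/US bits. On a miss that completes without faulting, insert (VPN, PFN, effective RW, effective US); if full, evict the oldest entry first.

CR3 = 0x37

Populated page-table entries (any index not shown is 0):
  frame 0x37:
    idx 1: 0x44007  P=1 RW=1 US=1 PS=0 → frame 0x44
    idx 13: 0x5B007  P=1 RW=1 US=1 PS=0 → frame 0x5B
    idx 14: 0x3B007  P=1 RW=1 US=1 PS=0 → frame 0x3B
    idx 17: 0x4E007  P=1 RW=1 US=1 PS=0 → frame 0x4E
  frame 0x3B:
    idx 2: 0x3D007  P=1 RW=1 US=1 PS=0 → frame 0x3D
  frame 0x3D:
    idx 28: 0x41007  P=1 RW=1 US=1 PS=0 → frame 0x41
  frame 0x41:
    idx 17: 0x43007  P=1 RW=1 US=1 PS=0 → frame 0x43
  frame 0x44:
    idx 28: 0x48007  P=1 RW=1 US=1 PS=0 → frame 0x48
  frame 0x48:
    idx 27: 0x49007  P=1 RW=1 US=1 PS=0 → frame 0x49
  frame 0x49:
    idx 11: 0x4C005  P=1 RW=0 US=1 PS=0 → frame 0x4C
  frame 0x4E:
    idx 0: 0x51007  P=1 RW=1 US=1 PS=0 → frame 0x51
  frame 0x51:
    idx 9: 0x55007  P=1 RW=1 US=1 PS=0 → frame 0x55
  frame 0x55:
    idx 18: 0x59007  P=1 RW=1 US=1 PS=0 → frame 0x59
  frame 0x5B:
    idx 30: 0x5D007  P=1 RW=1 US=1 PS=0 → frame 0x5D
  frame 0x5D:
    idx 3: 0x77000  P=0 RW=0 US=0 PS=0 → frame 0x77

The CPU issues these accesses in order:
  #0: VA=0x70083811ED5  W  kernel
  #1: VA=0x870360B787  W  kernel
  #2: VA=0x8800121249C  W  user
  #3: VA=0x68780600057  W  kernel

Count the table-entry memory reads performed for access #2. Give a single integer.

Per-access translation:
#0 VA=0x70083811ED5 (w,kernel):
  L0: frame=0x37 idx=14 entry=0x3B007 [P=1 RW=1 US=1 PS=0]
  L1: frame=0x3B idx=2 entry=0x3D007 [P=1 RW=1 US=1 PS=0]
  L2: frame=0x3D idx=28 entry=0x41007 [P=1 RW=1 US=1 PS=0]
  L3: frame=0x41 idx=17 entry=0x43007 [P=1 RW=1 US=1 PS=0]
  ✓ 0x43ED5  — 4 lookups
#1 VA=0x870360B787 (w,kernel):
  L0: frame=0x37 idx=1 entry=0x44007 [P=1 RW=1 US=1 PS=0]
  L1: frame=0x44 idx=28 entry=0x48007 [P=1 RW=1 US=1 PS=0]
  L2: frame=0x48 idx=27 entry=0x49007 [P=1 RW=1 US=1 PS=0]
  L3: frame=0x49 idx=11 entry=0x4C005 [P=1 RW=0 US=1 PS=0]
  ✗ PROTECTION_VIOLATION  [4 reads]
#2 VA=0x8800121249C (w,user):
  L0: frame=0x37 idx=17 entry=0x4E007 [P=1 RW=1 US=1 PS=0]
  L1: frame=0x4E idx=0 entry=0x51007 [P=1 RW=1 US=1 PS=0]
  L2: frame=0x51 idx=9 entry=0x55007 [P=1 RW=1 US=1 PS=0]
  L3: frame=0x55 idx=18 entry=0x59007 [P=1 RW=1 US=1 PS=0]
  ✓ 0x5949C  — 4 lookups
#3 VA=0x68780600057 (w,kernel):
  L0: frame=0x37 idx=13 entry=0x5B007 [P=1 RW=1 US=1 PS=0]
  L1: frame=0x5B idx=30 entry=0x5D007 [P=1 RW=1 US=1 PS=0]
  L2: frame=0x5D idx=3 entry=0x77000 [P=0 RW=0 US=0 PS=0]
  ✗ PAGE_NOT_PRESENT  [3 reads]

Entries read for #2: 4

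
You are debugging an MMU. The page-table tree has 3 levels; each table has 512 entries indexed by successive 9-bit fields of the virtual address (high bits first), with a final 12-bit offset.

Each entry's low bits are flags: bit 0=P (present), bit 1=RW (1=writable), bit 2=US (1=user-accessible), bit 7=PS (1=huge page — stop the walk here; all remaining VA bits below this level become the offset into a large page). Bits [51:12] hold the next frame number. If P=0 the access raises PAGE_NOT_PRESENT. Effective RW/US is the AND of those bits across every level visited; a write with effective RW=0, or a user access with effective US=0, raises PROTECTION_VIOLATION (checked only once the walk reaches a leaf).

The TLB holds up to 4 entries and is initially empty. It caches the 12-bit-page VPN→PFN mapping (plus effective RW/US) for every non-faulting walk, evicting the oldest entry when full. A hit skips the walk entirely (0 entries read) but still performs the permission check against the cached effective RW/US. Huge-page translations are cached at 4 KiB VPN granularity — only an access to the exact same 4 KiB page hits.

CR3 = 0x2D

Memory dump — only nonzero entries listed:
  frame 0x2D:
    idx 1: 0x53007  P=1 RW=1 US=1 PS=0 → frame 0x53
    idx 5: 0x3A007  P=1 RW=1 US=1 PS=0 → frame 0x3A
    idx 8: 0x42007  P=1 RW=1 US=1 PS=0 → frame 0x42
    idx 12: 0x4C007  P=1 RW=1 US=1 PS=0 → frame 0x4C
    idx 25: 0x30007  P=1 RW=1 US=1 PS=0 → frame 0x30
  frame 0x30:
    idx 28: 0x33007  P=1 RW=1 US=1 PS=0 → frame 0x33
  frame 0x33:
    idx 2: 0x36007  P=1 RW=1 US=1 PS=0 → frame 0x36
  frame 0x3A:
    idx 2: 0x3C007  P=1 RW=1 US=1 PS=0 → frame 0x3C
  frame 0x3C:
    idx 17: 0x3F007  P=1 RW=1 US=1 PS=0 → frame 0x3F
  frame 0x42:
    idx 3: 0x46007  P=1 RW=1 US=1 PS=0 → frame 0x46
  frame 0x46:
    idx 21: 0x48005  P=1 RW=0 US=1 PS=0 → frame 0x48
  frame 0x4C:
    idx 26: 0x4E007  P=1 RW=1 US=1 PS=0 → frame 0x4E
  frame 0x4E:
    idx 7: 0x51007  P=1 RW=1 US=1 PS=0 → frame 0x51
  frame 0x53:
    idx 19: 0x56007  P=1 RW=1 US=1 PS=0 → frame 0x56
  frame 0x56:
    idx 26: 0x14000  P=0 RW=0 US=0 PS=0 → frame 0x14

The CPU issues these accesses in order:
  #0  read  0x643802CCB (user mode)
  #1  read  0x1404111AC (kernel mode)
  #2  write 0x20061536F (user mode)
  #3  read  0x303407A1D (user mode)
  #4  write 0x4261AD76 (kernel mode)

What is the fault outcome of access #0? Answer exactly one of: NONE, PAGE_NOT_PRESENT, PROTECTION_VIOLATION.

Per-access translation:
#0 VA=0x643802CCB (r,user):
  lvl0: tbl 0x2D, slot 25 ⇒ 0x30007 (P1/RW1/US1/PS0)
  lvl1: tbl 0x30, slot 28 ⇒ 0x33007 (P1/RW1/US1/PS0)
  lvl2: tbl 0x33, slot 2 ⇒ 0x36007 (P1/RW1/US1/PS0)
  → PA=0x36CCB  (3 entries read)
#1 VA=0x1404111AC (r,kernel):
  lvl0: tbl 0x2D, slot 5 ⇒ 0x3A007 (P1/RW1/US1/PS0)
  lvl1: tbl 0x3A, slot 2 ⇒ 0x3C007 (P1/RW1/US1/PS0)
  lvl2: tbl 0x3C, slot 17 ⇒ 0x3F007 (P1/RW1/US1/PS0)
  → PA=0x3F1AC  (3 entries read)
#2 VA=0x20061536F (w,user):
  lvl0: tbl 0x2D, slot 8 ⇒ 0x42007 (P1/RW1/US1/PS0)
  lvl1: tbl 0x42, slot 3 ⇒ 0x46007 (P1/RW1/US1/PS0)
  lvl2: tbl 0x46, slot 21 ⇒ 0x48005 (P1/RW0/US1/PS0)
  → PROTECTION_VIOLATION  (3 entries read)
#3 VA=0x303407A1D (r,user):
  lvl0: tbl 0x2D, slot 12 ⇒ 0x4C007 (P1/RW1/US1/PS0)
  lvl1: tbl 0x4C, slot 26 ⇒ 0x4E007 (P1/RW1/US1/PS0)
  lvl2: tbl 0x4E, slot 7 ⇒ 0x51007 (P1/RW1/US1/PS0)
  → PA=0x51A1D  (3 entries read)
#4 VA=0x4261AD76 (w,kernel):
  lvl0: tbl 0x2D, slot 1 ⇒ 0x53007 (P1/RW1/US1/PS0)
  lvl1: tbl 0x53, slot 19 ⇒ 0x56007 (P1/RW1/US1/PS0)
  lvl2: tbl 0x56, slot 26 ⇒ 0x14000 (P0/RW0/US0/PS0)
  → PAGE_NOT_PRESENT  (3 entries read)

Access #0 fault: NONE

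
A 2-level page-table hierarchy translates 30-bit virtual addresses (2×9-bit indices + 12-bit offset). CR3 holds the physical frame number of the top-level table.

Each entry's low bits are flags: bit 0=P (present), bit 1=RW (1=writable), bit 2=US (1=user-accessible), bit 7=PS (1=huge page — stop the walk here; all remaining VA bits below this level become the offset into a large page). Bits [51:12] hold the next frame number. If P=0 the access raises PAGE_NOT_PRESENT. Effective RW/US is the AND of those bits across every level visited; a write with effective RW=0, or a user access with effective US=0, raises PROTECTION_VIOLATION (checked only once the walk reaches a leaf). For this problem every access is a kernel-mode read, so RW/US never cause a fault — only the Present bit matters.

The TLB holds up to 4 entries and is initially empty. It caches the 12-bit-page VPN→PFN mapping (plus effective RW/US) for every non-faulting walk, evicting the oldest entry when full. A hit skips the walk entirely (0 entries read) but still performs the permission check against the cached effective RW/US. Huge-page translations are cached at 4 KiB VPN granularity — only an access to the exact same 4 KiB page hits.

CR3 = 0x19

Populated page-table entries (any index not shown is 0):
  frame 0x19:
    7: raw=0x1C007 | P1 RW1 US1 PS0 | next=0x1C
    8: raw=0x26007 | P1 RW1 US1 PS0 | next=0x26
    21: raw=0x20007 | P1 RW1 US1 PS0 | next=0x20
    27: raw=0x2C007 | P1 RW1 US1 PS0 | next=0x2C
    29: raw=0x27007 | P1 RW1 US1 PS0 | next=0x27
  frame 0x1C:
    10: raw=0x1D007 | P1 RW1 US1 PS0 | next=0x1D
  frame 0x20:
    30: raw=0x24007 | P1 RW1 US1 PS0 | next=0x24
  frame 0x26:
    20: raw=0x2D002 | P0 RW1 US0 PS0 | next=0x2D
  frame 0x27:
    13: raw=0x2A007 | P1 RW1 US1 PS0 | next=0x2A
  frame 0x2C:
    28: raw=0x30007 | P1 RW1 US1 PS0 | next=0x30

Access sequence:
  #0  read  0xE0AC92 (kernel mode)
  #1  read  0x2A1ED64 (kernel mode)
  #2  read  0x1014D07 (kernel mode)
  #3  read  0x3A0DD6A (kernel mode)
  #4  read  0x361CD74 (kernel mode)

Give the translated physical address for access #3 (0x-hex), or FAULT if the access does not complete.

Trace:
#0 VA=0xE0AC92 (r,kernel):
  L0 @0x19[7] → 0x1C007  P=1,RW=1,US=1,PS=0
  L1 @0x1C[10] → 0x1D007  P=1,RW=1,US=1,PS=0
  → PA=0x1DC92  (2 entries read)
#1 VA=0x2A1ED64 (r,kernel):
  L0 @0x19[21] → 0x20007  P=1,RW=1,US=1,PS=0
  L1 @0x20[30] → 0x24007  P=1,RW=1,US=1,PS=0
  → PA=0x24D64  (2 entries read)
#2 VA=0x1014D07 (r,kernel):
  L0 @0x19[8] → 0x26007  P=1,RW=1,US=1,PS=0
  L1 @0x26[20] → 0x2D002  P=0,RW=1,US=0,PS=0
  ⇒ fault: PAGE_NOT_PRESENT  — 2 lookups
#3 VA=0x3A0DD6A (r,kernel):
  L0 @0x19[29] → 0x27007  P=1,RW=1,US=1,PS=0
  L1 @0x27[13] → 0x2A007  P=1,RW=1,US=1,PS=0
  → PA=0x2AD6A  (2 entries read)
#4 VA=0x361CD74 (r,kernel):
  L0 @0x19[27] → 0x2C007  P=1,RW=1,US=1,PS=0
  L1 @0x2C[28] → 0x30007  P=1,RW=1,US=1,PS=0
  → PA=0x30D74  (2 entries read)

Access #3 PA: 0x2AD6A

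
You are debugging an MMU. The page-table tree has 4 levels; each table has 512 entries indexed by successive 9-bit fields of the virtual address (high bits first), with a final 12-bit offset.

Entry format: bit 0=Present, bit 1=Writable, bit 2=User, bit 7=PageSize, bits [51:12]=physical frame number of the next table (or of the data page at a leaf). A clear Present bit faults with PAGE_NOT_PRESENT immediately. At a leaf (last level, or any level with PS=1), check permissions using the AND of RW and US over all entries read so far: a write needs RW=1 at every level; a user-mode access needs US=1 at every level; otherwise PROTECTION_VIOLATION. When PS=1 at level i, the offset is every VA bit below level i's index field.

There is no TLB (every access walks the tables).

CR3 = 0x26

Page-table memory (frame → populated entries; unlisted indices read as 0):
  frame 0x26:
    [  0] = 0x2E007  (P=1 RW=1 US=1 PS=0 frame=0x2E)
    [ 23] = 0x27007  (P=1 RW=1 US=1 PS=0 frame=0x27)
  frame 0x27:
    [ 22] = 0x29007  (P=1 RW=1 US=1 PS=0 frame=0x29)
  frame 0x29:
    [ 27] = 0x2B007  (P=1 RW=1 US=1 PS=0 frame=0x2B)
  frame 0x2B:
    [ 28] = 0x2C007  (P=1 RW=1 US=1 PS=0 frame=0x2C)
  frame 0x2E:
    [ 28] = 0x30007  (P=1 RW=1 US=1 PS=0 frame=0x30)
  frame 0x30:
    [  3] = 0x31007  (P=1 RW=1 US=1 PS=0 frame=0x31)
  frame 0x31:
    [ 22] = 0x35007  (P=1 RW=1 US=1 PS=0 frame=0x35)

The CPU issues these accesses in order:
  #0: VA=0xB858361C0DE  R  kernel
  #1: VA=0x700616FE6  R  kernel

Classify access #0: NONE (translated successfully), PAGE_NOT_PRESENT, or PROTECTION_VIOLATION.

Per-access translation:
#0 VA=0xB858361C0DE (r,kernel):
  L0: frame=0x26 idx=23 entry=0x27007 [P=1 RW=1 US=1 PS=0]
  L1: frame=0x27 idx=22 entry=0x29007 [P=1 RW=1 US=1 PS=0]
  L2: frame=0x29 idx=27 entry=0x2B007 [P=1 RW=1 US=1 PS=0]
  L3: frame=0x2B idx=28 entry=0x2C007 [P=1 RW=1 US=1 PS=0]
  ✓ 0x2C0DE  — 4 lookups
#1 VA=0x700616FE6 (r,kernel):
  L0: frame=0x26 idx=0 entry=0x2E007 [P=1 RW=1 US=1 PS=0]
  L1: frame=0x2E idx=28 entry=0x30007 [P=1 RW=1 US=1 PS=0]
  L2: frame=0x30 idx=3 entry=0x31007 [P=1 RW=1 US=1 PS=0]
  L3: frame=0x31 idx=22 entry=0x35007 [P=1 RW=1 US=1 PS=0]
  ✓ 0x35FE6  — 4 lookups

Access #0 fault: NONE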